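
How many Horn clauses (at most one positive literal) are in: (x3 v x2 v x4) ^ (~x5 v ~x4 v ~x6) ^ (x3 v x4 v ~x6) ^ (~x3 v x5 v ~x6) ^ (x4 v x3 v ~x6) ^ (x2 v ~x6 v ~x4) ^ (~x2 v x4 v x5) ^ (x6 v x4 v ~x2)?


A Horn clause has at most one positive literal.
Clause 1: 3 positive lit(s) -> not Horn
Clause 2: 0 positive lit(s) -> Horn
Clause 3: 2 positive lit(s) -> not Horn
Clause 4: 1 positive lit(s) -> Horn
Clause 5: 2 positive lit(s) -> not Horn
Clause 6: 1 positive lit(s) -> Horn
Clause 7: 2 positive lit(s) -> not Horn
Clause 8: 2 positive lit(s) -> not Horn
Total Horn clauses = 3.

3


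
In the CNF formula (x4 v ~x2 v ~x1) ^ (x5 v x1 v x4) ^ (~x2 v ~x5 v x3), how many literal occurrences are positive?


Scan each clause for unnegated literals.
Clause 1: 1 positive; Clause 2: 3 positive; Clause 3: 1 positive.
Total positive literal occurrences = 5.

5


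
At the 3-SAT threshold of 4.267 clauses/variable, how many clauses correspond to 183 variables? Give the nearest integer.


The 3-SAT phase transition occurs at approximately 4.267 clauses per variable.
m = 4.267 * 183 = 780.861.
Rounded to nearest integer: 781.

781


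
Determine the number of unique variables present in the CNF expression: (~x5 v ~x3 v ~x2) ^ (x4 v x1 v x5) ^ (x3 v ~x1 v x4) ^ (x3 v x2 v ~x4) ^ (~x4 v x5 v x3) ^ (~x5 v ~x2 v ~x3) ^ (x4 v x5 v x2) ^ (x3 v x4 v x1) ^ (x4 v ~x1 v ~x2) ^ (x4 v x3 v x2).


Identify each distinct variable in the formula.
Variables found: x1, x2, x3, x4, x5.
Total distinct variables = 5.

5


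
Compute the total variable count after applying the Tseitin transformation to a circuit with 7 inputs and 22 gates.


The Tseitin transformation introduces one auxiliary variable per gate.
Total variables = inputs + gates = 7 + 22 = 29.

29


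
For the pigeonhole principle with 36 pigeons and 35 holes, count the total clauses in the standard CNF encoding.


The PHP encoding has two parts:
1) At-least-one-hole clauses: 36 (one per pigeon, each with 35 literals).
2) At-most-one-pigeon-per-hole clauses: 35 holes * C(36,2) = 35 * 630 = 22050.
Total clauses = 36 + 22050 = 22086.

22086


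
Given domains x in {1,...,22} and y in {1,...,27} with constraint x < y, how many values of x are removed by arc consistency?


For the constraint x < y, x needs a supporting value in y's domain.
x can be at most 26 (one less than y's maximum).
Valid x values from domain: 22 out of 22.
Pruned = 22 - 22 = 0.

0


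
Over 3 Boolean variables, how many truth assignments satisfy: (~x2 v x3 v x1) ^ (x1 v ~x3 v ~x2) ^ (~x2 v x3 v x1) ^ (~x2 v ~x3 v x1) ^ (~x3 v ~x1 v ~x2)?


Enumerate all 8 truth assignments over 3 variables.
Test each against every clause.
Satisfying assignments found: 5.

5


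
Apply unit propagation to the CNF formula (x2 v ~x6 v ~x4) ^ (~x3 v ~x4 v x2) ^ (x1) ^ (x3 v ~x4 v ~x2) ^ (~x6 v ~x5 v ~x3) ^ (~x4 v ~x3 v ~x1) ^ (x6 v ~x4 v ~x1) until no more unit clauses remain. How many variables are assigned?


Unit propagation repeatedly assigns the literal in any unit clause, then simplifies.
Assignments in order: x1 = T.
No further unit clauses remain.
Total variables assigned = 1.

1


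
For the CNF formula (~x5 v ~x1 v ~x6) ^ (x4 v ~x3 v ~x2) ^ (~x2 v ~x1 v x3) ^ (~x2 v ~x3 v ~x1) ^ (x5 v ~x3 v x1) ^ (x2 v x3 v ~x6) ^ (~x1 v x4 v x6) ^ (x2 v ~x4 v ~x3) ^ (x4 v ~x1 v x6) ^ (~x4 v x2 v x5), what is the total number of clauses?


Each group enclosed in parentheses joined by ^ is one clause.
Counting the conjuncts: 10 clauses.

10


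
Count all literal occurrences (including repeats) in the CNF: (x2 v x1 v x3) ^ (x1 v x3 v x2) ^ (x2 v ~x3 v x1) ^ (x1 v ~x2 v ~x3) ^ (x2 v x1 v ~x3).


Clause lengths: 3, 3, 3, 3, 3.
Sum = 3 + 3 + 3 + 3 + 3 = 15.

15


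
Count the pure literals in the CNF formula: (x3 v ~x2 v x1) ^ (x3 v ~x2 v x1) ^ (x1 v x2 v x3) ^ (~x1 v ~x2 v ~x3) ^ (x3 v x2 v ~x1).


A pure literal appears in only one polarity across all clauses.
No pure literals found.
Count = 0.

0


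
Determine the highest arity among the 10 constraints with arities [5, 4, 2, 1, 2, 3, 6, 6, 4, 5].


The arities are: 5, 4, 2, 1, 2, 3, 6, 6, 4, 5.
Scan for the maximum value.
Maximum arity = 6.

6


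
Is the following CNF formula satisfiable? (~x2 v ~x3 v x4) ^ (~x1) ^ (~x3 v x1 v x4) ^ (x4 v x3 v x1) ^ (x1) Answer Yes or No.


Check all 16 possible truth assignments.
Number of satisfying assignments found: 0.
The formula is unsatisfiable.

No


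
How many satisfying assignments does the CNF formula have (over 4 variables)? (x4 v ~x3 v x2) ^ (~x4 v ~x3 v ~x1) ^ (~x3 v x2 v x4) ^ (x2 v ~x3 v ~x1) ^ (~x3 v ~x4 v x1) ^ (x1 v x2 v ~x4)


Enumerate all 16 truth assignments over 4 variables.
Test each against every clause.
Satisfying assignments found: 9.

9


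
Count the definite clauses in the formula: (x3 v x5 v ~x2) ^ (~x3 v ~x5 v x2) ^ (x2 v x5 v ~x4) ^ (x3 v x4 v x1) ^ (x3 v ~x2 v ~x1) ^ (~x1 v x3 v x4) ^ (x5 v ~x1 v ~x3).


A definite clause has exactly one positive literal.
Clause 1: 2 positive -> not definite
Clause 2: 1 positive -> definite
Clause 3: 2 positive -> not definite
Clause 4: 3 positive -> not definite
Clause 5: 1 positive -> definite
Clause 6: 2 positive -> not definite
Clause 7: 1 positive -> definite
Definite clause count = 3.

3


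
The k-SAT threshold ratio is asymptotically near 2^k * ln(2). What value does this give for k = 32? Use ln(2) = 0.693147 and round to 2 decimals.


Using the asymptotic formula: threshold ~ 2^k * ln(2).
2^32 = 4294967296.
4294967296 * 0.693147 = 2977043696.32.

2977043696.32


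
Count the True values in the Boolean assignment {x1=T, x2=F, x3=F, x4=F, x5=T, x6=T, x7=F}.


The weight is the number of variables assigned True.
True variables: x1, x5, x6.
Weight = 3.

3


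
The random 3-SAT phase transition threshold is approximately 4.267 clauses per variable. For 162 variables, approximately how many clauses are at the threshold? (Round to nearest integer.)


The 3-SAT phase transition occurs at approximately 4.267 clauses per variable.
m = 4.267 * 162 = 691.254.
Rounded to nearest integer: 691.

691


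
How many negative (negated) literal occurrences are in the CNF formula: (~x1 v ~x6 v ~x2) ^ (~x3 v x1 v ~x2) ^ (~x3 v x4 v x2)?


Scan each clause for negated literals.
Clause 1: 3 negative; Clause 2: 2 negative; Clause 3: 1 negative.
Total negative literal occurrences = 6.

6


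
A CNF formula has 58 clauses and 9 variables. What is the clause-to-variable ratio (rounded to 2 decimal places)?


Clause-to-variable ratio = clauses / variables.
58 / 9 = 6.44.

6.44


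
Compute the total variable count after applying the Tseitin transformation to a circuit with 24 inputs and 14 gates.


The Tseitin transformation introduces one auxiliary variable per gate.
Total variables = inputs + gates = 24 + 14 = 38.

38


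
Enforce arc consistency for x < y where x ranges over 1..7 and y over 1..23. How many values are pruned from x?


For the constraint x < y, x needs a supporting value in y's domain.
x can be at most 22 (one less than y's maximum).
Valid x values from domain: 7 out of 7.
Pruned = 7 - 7 = 0.

0


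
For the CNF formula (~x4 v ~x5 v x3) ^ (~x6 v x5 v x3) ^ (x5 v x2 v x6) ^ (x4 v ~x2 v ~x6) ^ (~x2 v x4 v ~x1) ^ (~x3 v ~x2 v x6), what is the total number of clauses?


Each group enclosed in parentheses joined by ^ is one clause.
Counting the conjuncts: 6 clauses.

6


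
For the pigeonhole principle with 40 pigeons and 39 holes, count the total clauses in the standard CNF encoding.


The PHP encoding has two parts:
1) At-least-one-hole clauses: 40 (one per pigeon, each with 39 literals).
2) At-most-one-pigeon-per-hole clauses: 39 holes * C(40,2) = 39 * 780 = 30420.
Total clauses = 40 + 30420 = 30460.

30460


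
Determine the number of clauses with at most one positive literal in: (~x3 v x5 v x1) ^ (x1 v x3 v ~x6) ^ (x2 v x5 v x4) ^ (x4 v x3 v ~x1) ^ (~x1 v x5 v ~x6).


A Horn clause has at most one positive literal.
Clause 1: 2 positive lit(s) -> not Horn
Clause 2: 2 positive lit(s) -> not Horn
Clause 3: 3 positive lit(s) -> not Horn
Clause 4: 2 positive lit(s) -> not Horn
Clause 5: 1 positive lit(s) -> Horn
Total Horn clauses = 1.

1


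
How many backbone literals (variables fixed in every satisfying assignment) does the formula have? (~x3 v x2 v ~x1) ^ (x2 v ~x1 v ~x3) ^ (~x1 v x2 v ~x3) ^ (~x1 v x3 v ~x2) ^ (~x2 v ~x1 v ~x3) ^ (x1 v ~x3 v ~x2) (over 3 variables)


Find all satisfying assignments: 4 model(s).
Check which variables have the same value in every model.
No variable is fixed across all models.
Backbone size = 0.

0


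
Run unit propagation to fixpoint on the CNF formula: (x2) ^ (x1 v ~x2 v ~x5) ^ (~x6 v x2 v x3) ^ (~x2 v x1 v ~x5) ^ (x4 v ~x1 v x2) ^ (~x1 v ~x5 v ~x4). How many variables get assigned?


Unit propagation repeatedly assigns the literal in any unit clause, then simplifies.
Assignments in order: x2 = T.
No further unit clauses remain.
Total variables assigned = 1.

1


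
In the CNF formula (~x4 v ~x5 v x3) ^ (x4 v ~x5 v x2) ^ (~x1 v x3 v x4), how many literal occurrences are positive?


Scan each clause for unnegated literals.
Clause 1: 1 positive; Clause 2: 2 positive; Clause 3: 2 positive.
Total positive literal occurrences = 5.

5


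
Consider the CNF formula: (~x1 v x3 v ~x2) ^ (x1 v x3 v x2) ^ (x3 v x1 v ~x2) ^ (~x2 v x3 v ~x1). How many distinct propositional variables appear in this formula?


Identify each distinct variable in the formula.
Variables found: x1, x2, x3.
Total distinct variables = 3.

3


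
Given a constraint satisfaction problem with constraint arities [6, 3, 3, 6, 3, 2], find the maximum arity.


The arities are: 6, 3, 3, 6, 3, 2.
Scan for the maximum value.
Maximum arity = 6.

6


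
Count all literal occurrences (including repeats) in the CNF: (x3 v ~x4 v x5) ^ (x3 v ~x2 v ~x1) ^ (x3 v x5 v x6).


Clause lengths: 3, 3, 3.
Sum = 3 + 3 + 3 = 9.

9


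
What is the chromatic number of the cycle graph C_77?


An odd cycle cannot be 2-colored: alternating two colors around the cycle returns to the start with a conflict.
Since 77 is odd, three colors are required (and three suffice).
Chromatic number = 3.

3


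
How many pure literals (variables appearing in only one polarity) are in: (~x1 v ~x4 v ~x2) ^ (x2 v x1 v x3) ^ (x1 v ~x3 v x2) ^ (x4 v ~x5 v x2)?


A pure literal appears in only one polarity across all clauses.
Pure literals: x5 (negative only).
Count = 1.

1


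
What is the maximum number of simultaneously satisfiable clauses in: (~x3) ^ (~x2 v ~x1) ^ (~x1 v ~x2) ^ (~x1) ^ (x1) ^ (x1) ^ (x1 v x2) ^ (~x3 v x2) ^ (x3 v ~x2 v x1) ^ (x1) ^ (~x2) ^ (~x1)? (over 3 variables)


Enumerate all 8 truth assignments.
For each, count how many of the 12 clauses are satisfied.
The formula is not fully satisfiable, so the maximum is below 12.
Maximum simultaneously satisfiable clauses = 10.

10


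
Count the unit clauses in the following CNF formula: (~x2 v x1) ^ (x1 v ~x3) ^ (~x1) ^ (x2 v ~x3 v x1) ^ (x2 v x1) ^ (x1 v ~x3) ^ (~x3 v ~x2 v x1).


A unit clause contains exactly one literal.
Unit clauses found: (~x1).
Count = 1.

1


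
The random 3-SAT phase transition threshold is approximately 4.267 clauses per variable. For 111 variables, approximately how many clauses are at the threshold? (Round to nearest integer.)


The 3-SAT phase transition occurs at approximately 4.267 clauses per variable.
m = 4.267 * 111 = 473.637.
Rounded to nearest integer: 474.

474


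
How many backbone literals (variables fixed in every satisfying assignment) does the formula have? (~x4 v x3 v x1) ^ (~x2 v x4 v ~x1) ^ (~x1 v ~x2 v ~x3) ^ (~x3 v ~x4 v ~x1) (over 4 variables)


Find all satisfying assignments: 10 model(s).
Check which variables have the same value in every model.
No variable is fixed across all models.
Backbone size = 0.

0


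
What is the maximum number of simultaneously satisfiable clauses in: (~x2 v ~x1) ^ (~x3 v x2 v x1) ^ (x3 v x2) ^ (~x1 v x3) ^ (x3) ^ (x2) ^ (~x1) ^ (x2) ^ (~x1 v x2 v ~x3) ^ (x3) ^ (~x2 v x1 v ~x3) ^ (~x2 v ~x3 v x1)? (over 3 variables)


Enumerate all 8 truth assignments.
For each, count how many of the 12 clauses are satisfied.
The formula is not fully satisfiable, so the maximum is below 12.
Maximum simultaneously satisfiable clauses = 10.

10


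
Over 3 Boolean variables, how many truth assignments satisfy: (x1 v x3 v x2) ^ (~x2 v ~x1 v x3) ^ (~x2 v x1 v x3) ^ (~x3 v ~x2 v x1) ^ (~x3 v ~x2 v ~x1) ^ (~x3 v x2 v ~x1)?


Enumerate all 8 truth assignments over 3 variables.
Test each against every clause.
Satisfying assignments found: 2.

2


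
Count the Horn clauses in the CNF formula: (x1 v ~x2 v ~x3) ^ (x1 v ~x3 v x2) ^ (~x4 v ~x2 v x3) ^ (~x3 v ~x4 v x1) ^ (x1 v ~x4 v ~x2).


A Horn clause has at most one positive literal.
Clause 1: 1 positive lit(s) -> Horn
Clause 2: 2 positive lit(s) -> not Horn
Clause 3: 1 positive lit(s) -> Horn
Clause 4: 1 positive lit(s) -> Horn
Clause 5: 1 positive lit(s) -> Horn
Total Horn clauses = 4.

4


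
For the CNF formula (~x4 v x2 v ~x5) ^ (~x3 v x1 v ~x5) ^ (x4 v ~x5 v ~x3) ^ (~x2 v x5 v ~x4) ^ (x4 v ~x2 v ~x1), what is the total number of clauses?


Each group enclosed in parentheses joined by ^ is one clause.
Counting the conjuncts: 5 clauses.

5


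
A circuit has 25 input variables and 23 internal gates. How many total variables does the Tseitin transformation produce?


The Tseitin transformation introduces one auxiliary variable per gate.
Total variables = inputs + gates = 25 + 23 = 48.

48


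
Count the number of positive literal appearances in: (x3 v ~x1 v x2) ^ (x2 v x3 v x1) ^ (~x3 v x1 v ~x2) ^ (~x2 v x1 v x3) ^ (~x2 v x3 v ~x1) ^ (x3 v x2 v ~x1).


Scan each clause for unnegated literals.
Clause 1: 2 positive; Clause 2: 3 positive; Clause 3: 1 positive; Clause 4: 2 positive; Clause 5: 1 positive; Clause 6: 2 positive.
Total positive literal occurrences = 11.

11


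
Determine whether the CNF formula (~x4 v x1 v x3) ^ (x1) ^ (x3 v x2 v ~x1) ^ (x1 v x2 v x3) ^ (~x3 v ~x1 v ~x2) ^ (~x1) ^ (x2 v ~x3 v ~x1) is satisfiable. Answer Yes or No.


Check all 16 possible truth assignments.
Number of satisfying assignments found: 0.
The formula is unsatisfiable.

No


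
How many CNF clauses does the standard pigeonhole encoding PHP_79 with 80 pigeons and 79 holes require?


The PHP encoding has two parts:
1) At-least-one-hole clauses: 80 (one per pigeon, each with 79 literals).
2) At-most-one-pigeon-per-hole clauses: 79 holes * C(80,2) = 79 * 3160 = 249640.
Total clauses = 80 + 249640 = 249720.

249720


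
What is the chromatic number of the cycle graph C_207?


An odd cycle cannot be 2-colored: alternating two colors around the cycle returns to the start with a conflict.
Since 207 is odd, three colors are required (and three suffice).
Chromatic number = 3.

3


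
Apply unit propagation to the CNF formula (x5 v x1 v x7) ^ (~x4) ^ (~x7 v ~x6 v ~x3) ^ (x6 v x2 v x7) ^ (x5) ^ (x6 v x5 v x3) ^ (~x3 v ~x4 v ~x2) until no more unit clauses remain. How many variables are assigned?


Unit propagation repeatedly assigns the literal in any unit clause, then simplifies.
Assignments in order: x4 = F, x5 = T.
No further unit clauses remain.
Total variables assigned = 2.

2


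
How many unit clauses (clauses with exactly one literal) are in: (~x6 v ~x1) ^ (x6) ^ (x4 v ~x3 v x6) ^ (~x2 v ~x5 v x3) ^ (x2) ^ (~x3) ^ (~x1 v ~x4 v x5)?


A unit clause contains exactly one literal.
Unit clauses found: (x6), (x2), (~x3).
Count = 3.

3


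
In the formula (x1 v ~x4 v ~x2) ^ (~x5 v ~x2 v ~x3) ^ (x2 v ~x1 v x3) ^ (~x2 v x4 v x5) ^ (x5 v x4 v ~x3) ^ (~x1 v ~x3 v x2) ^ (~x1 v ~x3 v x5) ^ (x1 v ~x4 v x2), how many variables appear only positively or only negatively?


A pure literal appears in only one polarity across all clauses.
No pure literals found.
Count = 0.

0


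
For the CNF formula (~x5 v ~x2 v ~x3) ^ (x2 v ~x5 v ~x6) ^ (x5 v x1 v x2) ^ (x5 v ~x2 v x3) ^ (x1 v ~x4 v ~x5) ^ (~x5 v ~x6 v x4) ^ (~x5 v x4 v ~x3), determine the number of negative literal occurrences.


Scan each clause for negated literals.
Clause 1: 3 negative; Clause 2: 2 negative; Clause 3: 0 negative; Clause 4: 1 negative; Clause 5: 2 negative; Clause 6: 2 negative; Clause 7: 2 negative.
Total negative literal occurrences = 12.

12


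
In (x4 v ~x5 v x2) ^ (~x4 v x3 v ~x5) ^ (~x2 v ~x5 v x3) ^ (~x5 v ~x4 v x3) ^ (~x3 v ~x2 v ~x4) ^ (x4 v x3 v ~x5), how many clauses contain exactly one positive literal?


A definite clause has exactly one positive literal.
Clause 1: 2 positive -> not definite
Clause 2: 1 positive -> definite
Clause 3: 1 positive -> definite
Clause 4: 1 positive -> definite
Clause 5: 0 positive -> not definite
Clause 6: 2 positive -> not definite
Definite clause count = 3.

3


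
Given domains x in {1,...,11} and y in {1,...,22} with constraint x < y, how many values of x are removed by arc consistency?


For the constraint x < y, x needs a supporting value in y's domain.
x can be at most 21 (one less than y's maximum).
Valid x values from domain: 11 out of 11.
Pruned = 11 - 11 = 0.

0


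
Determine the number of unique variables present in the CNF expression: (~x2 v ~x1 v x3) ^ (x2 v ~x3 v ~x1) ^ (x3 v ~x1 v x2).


Identify each distinct variable in the formula.
Variables found: x1, x2, x3.
Total distinct variables = 3.

3


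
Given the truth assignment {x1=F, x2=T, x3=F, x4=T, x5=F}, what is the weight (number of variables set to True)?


The weight is the number of variables assigned True.
True variables: x2, x4.
Weight = 2.

2


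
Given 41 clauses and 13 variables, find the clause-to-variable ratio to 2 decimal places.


Clause-to-variable ratio = clauses / variables.
41 / 13 = 3.15.

3.15


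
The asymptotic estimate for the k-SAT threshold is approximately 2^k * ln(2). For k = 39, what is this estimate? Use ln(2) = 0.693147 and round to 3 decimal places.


Using the asymptotic formula: threshold ~ 2^k * ln(2).
2^39 = 549755813888.
549755813888 * 0.693147 = 381061593129.026.

381061593129.026


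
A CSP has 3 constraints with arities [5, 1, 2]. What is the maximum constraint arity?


The arities are: 5, 1, 2.
Scan for the maximum value.
Maximum arity = 5.

5


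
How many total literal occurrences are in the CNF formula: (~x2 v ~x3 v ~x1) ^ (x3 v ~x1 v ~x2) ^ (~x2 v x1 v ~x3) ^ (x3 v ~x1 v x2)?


Clause lengths: 3, 3, 3, 3.
Sum = 3 + 3 + 3 + 3 = 12.

12


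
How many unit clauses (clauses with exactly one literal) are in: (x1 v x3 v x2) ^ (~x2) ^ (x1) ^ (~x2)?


A unit clause contains exactly one literal.
Unit clauses found: (~x2), (x1), (~x2).
Count = 3.

3


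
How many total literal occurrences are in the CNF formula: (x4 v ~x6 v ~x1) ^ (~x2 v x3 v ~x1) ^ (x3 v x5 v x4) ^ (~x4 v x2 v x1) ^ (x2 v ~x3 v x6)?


Clause lengths: 3, 3, 3, 3, 3.
Sum = 3 + 3 + 3 + 3 + 3 = 15.

15


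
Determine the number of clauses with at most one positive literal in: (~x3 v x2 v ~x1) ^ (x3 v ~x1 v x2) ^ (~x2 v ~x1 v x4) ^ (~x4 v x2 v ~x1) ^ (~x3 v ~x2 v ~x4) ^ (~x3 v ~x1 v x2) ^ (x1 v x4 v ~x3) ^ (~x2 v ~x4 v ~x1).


A Horn clause has at most one positive literal.
Clause 1: 1 positive lit(s) -> Horn
Clause 2: 2 positive lit(s) -> not Horn
Clause 3: 1 positive lit(s) -> Horn
Clause 4: 1 positive lit(s) -> Horn
Clause 5: 0 positive lit(s) -> Horn
Clause 6: 1 positive lit(s) -> Horn
Clause 7: 2 positive lit(s) -> not Horn
Clause 8: 0 positive lit(s) -> Horn
Total Horn clauses = 6.

6


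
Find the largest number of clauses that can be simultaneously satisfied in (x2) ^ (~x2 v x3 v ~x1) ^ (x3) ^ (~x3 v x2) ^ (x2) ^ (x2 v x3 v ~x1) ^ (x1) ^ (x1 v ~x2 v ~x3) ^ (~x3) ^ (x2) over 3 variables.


Enumerate all 8 truth assignments.
For each, count how many of the 10 clauses are satisfied.
The formula is not fully satisfiable, so the maximum is below 10.
Maximum simultaneously satisfiable clauses = 9.

9


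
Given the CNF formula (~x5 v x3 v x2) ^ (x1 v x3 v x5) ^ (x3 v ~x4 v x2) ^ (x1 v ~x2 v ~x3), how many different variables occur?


Identify each distinct variable in the formula.
Variables found: x1, x2, x3, x4, x5.
Total distinct variables = 5.

5


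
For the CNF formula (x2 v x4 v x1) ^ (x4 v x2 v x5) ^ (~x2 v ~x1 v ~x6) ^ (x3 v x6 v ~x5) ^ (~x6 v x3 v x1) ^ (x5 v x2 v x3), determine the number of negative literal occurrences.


Scan each clause for negated literals.
Clause 1: 0 negative; Clause 2: 0 negative; Clause 3: 3 negative; Clause 4: 1 negative; Clause 5: 1 negative; Clause 6: 0 negative.
Total negative literal occurrences = 5.

5


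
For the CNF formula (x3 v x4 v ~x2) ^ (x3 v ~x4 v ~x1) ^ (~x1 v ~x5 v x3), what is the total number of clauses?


Each group enclosed in parentheses joined by ^ is one clause.
Counting the conjuncts: 3 clauses.

3


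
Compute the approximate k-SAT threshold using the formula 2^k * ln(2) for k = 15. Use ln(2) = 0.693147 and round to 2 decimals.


Using the asymptotic formula: threshold ~ 2^k * ln(2).
2^15 = 32768.
32768 * 0.693147 = 22713.04.

22713.04


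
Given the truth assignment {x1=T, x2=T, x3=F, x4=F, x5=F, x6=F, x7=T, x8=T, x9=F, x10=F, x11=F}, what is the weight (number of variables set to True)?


The weight is the number of variables assigned True.
True variables: x1, x2, x7, x8.
Weight = 4.

4


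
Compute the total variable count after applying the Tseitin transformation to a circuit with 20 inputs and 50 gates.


The Tseitin transformation introduces one auxiliary variable per gate.
Total variables = inputs + gates = 20 + 50 = 70.

70


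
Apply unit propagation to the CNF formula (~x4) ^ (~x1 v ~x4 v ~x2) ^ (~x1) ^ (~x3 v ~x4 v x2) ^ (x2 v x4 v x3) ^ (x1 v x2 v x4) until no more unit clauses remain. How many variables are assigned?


Unit propagation repeatedly assigns the literal in any unit clause, then simplifies.
Assignments in order: x4 = F, x1 = F, x2 = T.
No further unit clauses remain.
Total variables assigned = 3.

3


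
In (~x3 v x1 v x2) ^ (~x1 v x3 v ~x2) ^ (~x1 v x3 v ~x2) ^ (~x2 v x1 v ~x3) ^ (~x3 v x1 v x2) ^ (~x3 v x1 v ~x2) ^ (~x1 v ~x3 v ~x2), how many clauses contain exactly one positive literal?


A definite clause has exactly one positive literal.
Clause 1: 2 positive -> not definite
Clause 2: 1 positive -> definite
Clause 3: 1 positive -> definite
Clause 4: 1 positive -> definite
Clause 5: 2 positive -> not definite
Clause 6: 1 positive -> definite
Clause 7: 0 positive -> not definite
Definite clause count = 4.

4


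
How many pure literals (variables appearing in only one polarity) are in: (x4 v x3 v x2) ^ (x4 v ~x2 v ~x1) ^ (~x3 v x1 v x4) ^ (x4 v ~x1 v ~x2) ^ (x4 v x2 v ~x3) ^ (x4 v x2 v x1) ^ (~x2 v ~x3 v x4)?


A pure literal appears in only one polarity across all clauses.
Pure literals: x4 (positive only).
Count = 1.

1


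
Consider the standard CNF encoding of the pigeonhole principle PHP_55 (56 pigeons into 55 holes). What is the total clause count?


The PHP encoding has two parts:
1) At-least-one-hole clauses: 56 (one per pigeon, each with 55 literals).
2) At-most-one-pigeon-per-hole clauses: 55 holes * C(56,2) = 55 * 1540 = 84700.
Total clauses = 56 + 84700 = 84756.

84756


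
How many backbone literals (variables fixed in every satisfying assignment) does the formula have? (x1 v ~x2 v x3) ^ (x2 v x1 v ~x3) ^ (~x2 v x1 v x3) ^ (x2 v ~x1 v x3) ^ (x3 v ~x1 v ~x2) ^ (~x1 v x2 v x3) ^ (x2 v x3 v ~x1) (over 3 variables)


Find all satisfying assignments: 4 model(s).
Check which variables have the same value in every model.
No variable is fixed across all models.
Backbone size = 0.

0


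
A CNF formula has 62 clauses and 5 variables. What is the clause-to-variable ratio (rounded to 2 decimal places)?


Clause-to-variable ratio = clauses / variables.
62 / 5 = 12.4.

12.4


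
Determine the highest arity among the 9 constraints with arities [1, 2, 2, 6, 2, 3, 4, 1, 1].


The arities are: 1, 2, 2, 6, 2, 3, 4, 1, 1.
Scan for the maximum value.
Maximum arity = 6.

6


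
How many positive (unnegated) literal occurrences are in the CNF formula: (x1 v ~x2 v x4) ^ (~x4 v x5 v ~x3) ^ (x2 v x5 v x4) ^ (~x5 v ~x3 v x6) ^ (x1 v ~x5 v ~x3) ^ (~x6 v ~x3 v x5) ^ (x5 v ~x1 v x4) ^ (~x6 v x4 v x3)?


Scan each clause for unnegated literals.
Clause 1: 2 positive; Clause 2: 1 positive; Clause 3: 3 positive; Clause 4: 1 positive; Clause 5: 1 positive; Clause 6: 1 positive; Clause 7: 2 positive; Clause 8: 2 positive.
Total positive literal occurrences = 13.

13


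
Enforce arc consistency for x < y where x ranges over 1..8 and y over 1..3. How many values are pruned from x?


For the constraint x < y, x needs a supporting value in y's domain.
x can be at most 2 (one less than y's maximum).
Valid x values from domain: 2 out of 8.
Pruned = 8 - 2 = 6.

6


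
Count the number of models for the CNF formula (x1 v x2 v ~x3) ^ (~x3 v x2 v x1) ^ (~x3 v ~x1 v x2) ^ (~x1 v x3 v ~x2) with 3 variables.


Enumerate all 8 truth assignments over 3 variables.
Test each against every clause.
Satisfying assignments found: 5.

5


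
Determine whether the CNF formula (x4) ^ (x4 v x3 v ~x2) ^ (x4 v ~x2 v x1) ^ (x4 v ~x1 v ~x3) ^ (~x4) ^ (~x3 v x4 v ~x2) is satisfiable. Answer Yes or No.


Check all 16 possible truth assignments.
Number of satisfying assignments found: 0.
The formula is unsatisfiable.

No


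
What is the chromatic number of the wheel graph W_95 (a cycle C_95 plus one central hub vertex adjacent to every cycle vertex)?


W_95 consists of the cycle C_95 together with a hub vertex adjacent to every cycle vertex.
The cycle C_95 needs 3 colors (odd cycle -> 3).
The hub is adjacent to every cycle vertex, so it must receive a new color distinct from all of them.
Chromatic number = 3 + 1 = 4.

4


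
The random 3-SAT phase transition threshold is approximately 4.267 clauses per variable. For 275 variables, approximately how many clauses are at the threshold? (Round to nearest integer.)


The 3-SAT phase transition occurs at approximately 4.267 clauses per variable.
m = 4.267 * 275 = 1173.425.
Rounded to nearest integer: 1173.

1173


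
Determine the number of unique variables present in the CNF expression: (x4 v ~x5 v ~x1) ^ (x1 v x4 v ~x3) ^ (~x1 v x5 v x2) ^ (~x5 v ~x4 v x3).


Identify each distinct variable in the formula.
Variables found: x1, x2, x3, x4, x5.
Total distinct variables = 5.

5


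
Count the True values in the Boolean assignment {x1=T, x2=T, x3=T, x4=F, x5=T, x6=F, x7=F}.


The weight is the number of variables assigned True.
True variables: x1, x2, x3, x5.
Weight = 4.

4


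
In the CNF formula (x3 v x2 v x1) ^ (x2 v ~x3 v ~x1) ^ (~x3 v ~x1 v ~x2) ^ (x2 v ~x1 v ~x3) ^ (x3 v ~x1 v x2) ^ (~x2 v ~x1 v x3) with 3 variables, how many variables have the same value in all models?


Find all satisfying assignments: 3 model(s).
Check which variables have the same value in every model.
Fixed variables: x1=F.
Backbone size = 1.

1


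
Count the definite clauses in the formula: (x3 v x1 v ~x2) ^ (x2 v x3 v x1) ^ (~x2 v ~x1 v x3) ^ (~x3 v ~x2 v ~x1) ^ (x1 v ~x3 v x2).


A definite clause has exactly one positive literal.
Clause 1: 2 positive -> not definite
Clause 2: 3 positive -> not definite
Clause 3: 1 positive -> definite
Clause 4: 0 positive -> not definite
Clause 5: 2 positive -> not definite
Definite clause count = 1.

1


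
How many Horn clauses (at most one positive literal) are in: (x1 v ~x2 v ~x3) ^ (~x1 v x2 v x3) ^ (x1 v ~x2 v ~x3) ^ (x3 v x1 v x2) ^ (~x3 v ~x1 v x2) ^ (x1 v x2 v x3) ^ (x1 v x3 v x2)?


A Horn clause has at most one positive literal.
Clause 1: 1 positive lit(s) -> Horn
Clause 2: 2 positive lit(s) -> not Horn
Clause 3: 1 positive lit(s) -> Horn
Clause 4: 3 positive lit(s) -> not Horn
Clause 5: 1 positive lit(s) -> Horn
Clause 6: 3 positive lit(s) -> not Horn
Clause 7: 3 positive lit(s) -> not Horn
Total Horn clauses = 3.

3


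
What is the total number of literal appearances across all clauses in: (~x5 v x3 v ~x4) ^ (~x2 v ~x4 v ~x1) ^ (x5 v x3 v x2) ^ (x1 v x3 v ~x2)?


Clause lengths: 3, 3, 3, 3.
Sum = 3 + 3 + 3 + 3 = 12.

12


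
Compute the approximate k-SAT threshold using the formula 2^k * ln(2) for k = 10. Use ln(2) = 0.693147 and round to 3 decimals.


Using the asymptotic formula: threshold ~ 2^k * ln(2).
2^10 = 1024.
1024 * 0.693147 = 709.783.

709.783


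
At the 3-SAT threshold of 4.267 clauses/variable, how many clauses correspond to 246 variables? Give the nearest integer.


The 3-SAT phase transition occurs at approximately 4.267 clauses per variable.
m = 4.267 * 246 = 1049.682.
Rounded to nearest integer: 1050.

1050


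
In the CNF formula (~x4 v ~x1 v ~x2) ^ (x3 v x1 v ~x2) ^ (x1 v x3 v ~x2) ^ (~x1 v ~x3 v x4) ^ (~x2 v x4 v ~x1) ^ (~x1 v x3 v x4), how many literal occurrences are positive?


Scan each clause for unnegated literals.
Clause 1: 0 positive; Clause 2: 2 positive; Clause 3: 2 positive; Clause 4: 1 positive; Clause 5: 1 positive; Clause 6: 2 positive.
Total positive literal occurrences = 8.

8


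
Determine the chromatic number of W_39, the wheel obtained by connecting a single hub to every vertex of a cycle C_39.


W_39 consists of the cycle C_39 together with a hub vertex adjacent to every cycle vertex.
The cycle C_39 needs 3 colors (odd cycle -> 3).
The hub is adjacent to every cycle vertex, so it must receive a new color distinct from all of them.
Chromatic number = 3 + 1 = 4.

4


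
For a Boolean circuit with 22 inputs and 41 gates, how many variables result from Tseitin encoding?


The Tseitin transformation introduces one auxiliary variable per gate.
Total variables = inputs + gates = 22 + 41 = 63.

63


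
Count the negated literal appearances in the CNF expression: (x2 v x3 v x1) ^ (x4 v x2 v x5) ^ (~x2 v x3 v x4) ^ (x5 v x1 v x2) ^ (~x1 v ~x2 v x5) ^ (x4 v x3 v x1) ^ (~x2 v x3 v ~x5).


Scan each clause for negated literals.
Clause 1: 0 negative; Clause 2: 0 negative; Clause 3: 1 negative; Clause 4: 0 negative; Clause 5: 2 negative; Clause 6: 0 negative; Clause 7: 2 negative.
Total negative literal occurrences = 5.

5


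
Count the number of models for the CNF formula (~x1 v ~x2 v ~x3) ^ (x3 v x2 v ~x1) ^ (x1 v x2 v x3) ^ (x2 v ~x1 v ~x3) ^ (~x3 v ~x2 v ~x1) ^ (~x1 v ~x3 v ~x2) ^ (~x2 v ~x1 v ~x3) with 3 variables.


Enumerate all 8 truth assignments over 3 variables.
Test each against every clause.
Satisfying assignments found: 4.

4


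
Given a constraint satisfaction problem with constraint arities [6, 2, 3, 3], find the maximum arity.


The arities are: 6, 2, 3, 3.
Scan for the maximum value.
Maximum arity = 6.

6


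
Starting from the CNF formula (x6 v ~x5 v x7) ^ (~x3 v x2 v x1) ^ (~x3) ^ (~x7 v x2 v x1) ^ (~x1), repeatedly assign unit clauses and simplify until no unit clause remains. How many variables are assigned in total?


Unit propagation repeatedly assigns the literal in any unit clause, then simplifies.
Assignments in order: x3 = F, x1 = F.
No further unit clauses remain.
Total variables assigned = 2.

2


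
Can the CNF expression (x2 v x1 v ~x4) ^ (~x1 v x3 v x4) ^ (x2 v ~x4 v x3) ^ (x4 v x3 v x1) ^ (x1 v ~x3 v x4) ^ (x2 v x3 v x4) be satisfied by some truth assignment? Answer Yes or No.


Check all 16 possible truth assignments.
Number of satisfying assignments found: 7.
The formula is satisfiable.

Yes


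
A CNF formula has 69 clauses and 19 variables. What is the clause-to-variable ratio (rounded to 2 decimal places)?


Clause-to-variable ratio = clauses / variables.
69 / 19 = 3.63.

3.63


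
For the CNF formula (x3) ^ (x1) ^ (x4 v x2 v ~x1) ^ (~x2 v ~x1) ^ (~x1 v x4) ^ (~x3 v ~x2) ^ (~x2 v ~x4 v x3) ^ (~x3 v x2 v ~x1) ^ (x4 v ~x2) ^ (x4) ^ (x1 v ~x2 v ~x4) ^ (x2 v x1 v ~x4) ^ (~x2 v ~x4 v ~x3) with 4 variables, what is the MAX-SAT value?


Enumerate all 16 truth assignments.
For each, count how many of the 13 clauses are satisfied.
The formula is not fully satisfiable, so the maximum is below 13.
Maximum simultaneously satisfiable clauses = 12.

12


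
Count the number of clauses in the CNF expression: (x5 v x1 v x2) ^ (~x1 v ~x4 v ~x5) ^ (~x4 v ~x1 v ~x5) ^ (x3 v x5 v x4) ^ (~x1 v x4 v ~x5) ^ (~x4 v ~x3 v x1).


Each group enclosed in parentheses joined by ^ is one clause.
Counting the conjuncts: 6 clauses.

6


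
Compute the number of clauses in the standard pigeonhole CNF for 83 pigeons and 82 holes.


The PHP encoding has two parts:
1) At-least-one-hole clauses: 83 (one per pigeon, each with 82 literals).
2) At-most-one-pigeon-per-hole clauses: 82 holes * C(83,2) = 82 * 3403 = 279046.
Total clauses = 83 + 279046 = 279129.

279129


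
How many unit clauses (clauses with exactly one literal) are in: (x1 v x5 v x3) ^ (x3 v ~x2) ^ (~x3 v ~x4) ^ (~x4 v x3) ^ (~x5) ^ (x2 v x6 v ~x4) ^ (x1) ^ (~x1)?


A unit clause contains exactly one literal.
Unit clauses found: (~x5), (x1), (~x1).
Count = 3.

3


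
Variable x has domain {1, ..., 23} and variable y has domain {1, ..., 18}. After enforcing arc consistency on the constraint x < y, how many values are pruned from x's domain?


For the constraint x < y, x needs a supporting value in y's domain.
x can be at most 17 (one less than y's maximum).
Valid x values from domain: 17 out of 23.
Pruned = 23 - 17 = 6.

6


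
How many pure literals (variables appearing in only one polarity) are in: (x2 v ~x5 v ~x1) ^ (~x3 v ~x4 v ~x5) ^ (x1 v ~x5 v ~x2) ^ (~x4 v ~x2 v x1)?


A pure literal appears in only one polarity across all clauses.
Pure literals: x3 (negative only), x4 (negative only), x5 (negative only).
Count = 3.

3


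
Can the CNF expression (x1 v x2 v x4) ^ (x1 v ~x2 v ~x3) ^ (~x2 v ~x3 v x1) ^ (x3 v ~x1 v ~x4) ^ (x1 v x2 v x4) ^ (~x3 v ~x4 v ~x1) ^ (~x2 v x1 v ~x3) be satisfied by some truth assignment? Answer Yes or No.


Check all 16 possible truth assignments.
Number of satisfying assignments found: 8.
The formula is satisfiable.

Yes


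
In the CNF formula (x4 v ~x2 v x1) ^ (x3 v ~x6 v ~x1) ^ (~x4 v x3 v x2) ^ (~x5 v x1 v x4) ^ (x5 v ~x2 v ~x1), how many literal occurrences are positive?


Scan each clause for unnegated literals.
Clause 1: 2 positive; Clause 2: 1 positive; Clause 3: 2 positive; Clause 4: 2 positive; Clause 5: 1 positive.
Total positive literal occurrences = 8.

8


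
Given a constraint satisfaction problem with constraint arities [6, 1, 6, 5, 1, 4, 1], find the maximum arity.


The arities are: 6, 1, 6, 5, 1, 4, 1.
Scan for the maximum value.
Maximum arity = 6.

6


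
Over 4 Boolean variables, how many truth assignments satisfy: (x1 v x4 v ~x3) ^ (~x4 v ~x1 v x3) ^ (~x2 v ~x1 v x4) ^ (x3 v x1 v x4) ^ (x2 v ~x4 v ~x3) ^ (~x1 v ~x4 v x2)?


Enumerate all 16 truth assignments over 4 variables.
Test each against every clause.
Satisfying assignments found: 6.

6


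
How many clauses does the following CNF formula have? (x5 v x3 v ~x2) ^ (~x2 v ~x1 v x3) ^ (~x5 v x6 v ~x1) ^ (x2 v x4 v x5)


Each group enclosed in parentheses joined by ^ is one clause.
Counting the conjuncts: 4 clauses.

4


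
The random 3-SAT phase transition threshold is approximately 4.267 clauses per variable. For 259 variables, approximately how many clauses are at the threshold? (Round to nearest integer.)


The 3-SAT phase transition occurs at approximately 4.267 clauses per variable.
m = 4.267 * 259 = 1105.153.
Rounded to nearest integer: 1105.

1105


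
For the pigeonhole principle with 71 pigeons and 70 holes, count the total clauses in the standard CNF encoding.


The PHP encoding has two parts:
1) At-least-one-hole clauses: 71 (one per pigeon, each with 70 literals).
2) At-most-one-pigeon-per-hole clauses: 70 holes * C(71,2) = 70 * 2485 = 173950.
Total clauses = 71 + 173950 = 174021.

174021


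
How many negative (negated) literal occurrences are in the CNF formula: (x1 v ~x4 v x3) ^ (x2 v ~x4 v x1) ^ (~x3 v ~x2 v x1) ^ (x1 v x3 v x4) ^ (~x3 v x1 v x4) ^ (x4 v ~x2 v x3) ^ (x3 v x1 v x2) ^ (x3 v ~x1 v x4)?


Scan each clause for negated literals.
Clause 1: 1 negative; Clause 2: 1 negative; Clause 3: 2 negative; Clause 4: 0 negative; Clause 5: 1 negative; Clause 6: 1 negative; Clause 7: 0 negative; Clause 8: 1 negative.
Total negative literal occurrences = 7.

7


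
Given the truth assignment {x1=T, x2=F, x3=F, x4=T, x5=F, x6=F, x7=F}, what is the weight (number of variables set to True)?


The weight is the number of variables assigned True.
True variables: x1, x4.
Weight = 2.

2


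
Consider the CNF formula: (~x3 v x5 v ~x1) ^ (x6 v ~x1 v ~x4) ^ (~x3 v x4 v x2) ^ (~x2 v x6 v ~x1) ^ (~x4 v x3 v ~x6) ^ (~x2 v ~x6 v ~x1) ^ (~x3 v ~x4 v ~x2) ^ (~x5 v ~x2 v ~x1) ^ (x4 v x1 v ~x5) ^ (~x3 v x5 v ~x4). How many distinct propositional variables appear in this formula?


Identify each distinct variable in the formula.
Variables found: x1, x2, x3, x4, x5, x6.
Total distinct variables = 6.

6


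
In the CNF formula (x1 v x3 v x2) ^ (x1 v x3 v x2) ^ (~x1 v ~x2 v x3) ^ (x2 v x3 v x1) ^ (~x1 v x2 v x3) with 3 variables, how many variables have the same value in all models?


Find all satisfying assignments: 5 model(s).
Check which variables have the same value in every model.
No variable is fixed across all models.
Backbone size = 0.

0


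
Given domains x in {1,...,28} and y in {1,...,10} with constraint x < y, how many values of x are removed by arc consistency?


For the constraint x < y, x needs a supporting value in y's domain.
x can be at most 9 (one less than y's maximum).
Valid x values from domain: 9 out of 28.
Pruned = 28 - 9 = 19.

19


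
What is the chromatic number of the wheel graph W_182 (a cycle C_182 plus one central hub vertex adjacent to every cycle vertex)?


W_182 consists of the cycle C_182 together with a hub vertex adjacent to every cycle vertex.
The cycle C_182 needs 2 colors (even cycle -> 2).
The hub is adjacent to every cycle vertex, so it must receive a new color distinct from all of them.
Chromatic number = 2 + 1 = 3.

3


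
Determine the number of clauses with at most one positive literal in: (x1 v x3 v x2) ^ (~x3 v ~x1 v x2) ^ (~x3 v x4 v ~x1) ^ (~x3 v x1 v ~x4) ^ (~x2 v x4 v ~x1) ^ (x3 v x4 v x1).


A Horn clause has at most one positive literal.
Clause 1: 3 positive lit(s) -> not Horn
Clause 2: 1 positive lit(s) -> Horn
Clause 3: 1 positive lit(s) -> Horn
Clause 4: 1 positive lit(s) -> Horn
Clause 5: 1 positive lit(s) -> Horn
Clause 6: 3 positive lit(s) -> not Horn
Total Horn clauses = 4.

4


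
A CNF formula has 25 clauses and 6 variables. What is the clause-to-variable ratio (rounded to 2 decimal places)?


Clause-to-variable ratio = clauses / variables.
25 / 6 = 4.17.

4.17


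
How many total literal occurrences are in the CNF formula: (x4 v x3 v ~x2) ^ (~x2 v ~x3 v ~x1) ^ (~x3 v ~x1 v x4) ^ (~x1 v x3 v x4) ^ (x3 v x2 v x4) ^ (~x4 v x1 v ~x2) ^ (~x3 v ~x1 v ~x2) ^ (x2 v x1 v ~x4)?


Clause lengths: 3, 3, 3, 3, 3, 3, 3, 3.
Sum = 3 + 3 + 3 + 3 + 3 + 3 + 3 + 3 = 24.

24


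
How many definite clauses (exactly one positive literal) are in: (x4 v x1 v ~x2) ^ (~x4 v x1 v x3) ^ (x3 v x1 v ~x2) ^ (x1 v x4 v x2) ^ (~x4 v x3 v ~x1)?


A definite clause has exactly one positive literal.
Clause 1: 2 positive -> not definite
Clause 2: 2 positive -> not definite
Clause 3: 2 positive -> not definite
Clause 4: 3 positive -> not definite
Clause 5: 1 positive -> definite
Definite clause count = 1.

1


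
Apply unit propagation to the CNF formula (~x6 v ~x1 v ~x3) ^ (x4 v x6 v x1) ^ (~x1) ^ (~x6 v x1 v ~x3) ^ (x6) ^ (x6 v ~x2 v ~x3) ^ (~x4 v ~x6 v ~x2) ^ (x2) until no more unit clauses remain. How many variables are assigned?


Unit propagation repeatedly assigns the literal in any unit clause, then simplifies.
Assignments in order: x1 = F, x6 = T, x3 = F, x2 = T, x4 = F.
No further unit clauses remain.
Total variables assigned = 5.

5


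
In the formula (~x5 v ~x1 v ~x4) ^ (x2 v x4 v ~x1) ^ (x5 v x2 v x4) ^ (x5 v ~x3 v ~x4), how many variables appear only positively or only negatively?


A pure literal appears in only one polarity across all clauses.
Pure literals: x1 (negative only), x2 (positive only), x3 (negative only).
Count = 3.

3
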